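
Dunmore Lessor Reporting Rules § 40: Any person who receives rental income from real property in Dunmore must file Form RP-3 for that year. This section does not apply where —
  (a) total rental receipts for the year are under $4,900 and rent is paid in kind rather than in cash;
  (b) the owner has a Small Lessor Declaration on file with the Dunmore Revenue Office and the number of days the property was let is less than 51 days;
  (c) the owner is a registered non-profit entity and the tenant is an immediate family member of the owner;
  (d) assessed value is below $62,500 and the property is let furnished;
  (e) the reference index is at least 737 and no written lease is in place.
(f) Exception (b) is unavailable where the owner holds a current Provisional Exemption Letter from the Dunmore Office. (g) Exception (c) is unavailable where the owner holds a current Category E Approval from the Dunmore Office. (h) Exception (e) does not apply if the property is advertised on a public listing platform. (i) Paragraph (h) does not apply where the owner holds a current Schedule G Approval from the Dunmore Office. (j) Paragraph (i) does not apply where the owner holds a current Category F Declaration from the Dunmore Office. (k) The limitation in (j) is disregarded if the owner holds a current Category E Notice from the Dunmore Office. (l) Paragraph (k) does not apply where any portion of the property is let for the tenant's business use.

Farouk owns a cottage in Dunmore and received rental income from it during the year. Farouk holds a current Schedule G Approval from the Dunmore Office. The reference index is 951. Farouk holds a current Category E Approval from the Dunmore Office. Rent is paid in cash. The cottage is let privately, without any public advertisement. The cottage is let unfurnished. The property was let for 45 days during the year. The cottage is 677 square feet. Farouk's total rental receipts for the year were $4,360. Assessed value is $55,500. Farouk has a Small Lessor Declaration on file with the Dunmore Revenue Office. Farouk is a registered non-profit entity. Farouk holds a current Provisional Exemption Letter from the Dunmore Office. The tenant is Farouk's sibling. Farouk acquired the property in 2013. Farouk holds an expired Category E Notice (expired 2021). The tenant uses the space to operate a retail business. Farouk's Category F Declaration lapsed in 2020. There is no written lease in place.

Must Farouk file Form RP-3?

No — exception (e) applies; Farouk is not required to file Form RP-3.

Exception (a) fails — rent is paid in cash.
Exception (b) is satisfied on its face — a Small Lessor Declaration is on file; the number of days the property was let is 45 days, less than the 51 days limit. But applying paragraph (f): (f) operates — a current Provisional Exemption Letter is held. (b) is therefore removed.
Exception (c)'s conditions are all satisfied: Farouk is a registered non-profit; the tenant is an immediate family member. But applying paragraph (g): (g) operates against (c): a current Category E Approval is held. So (c) is unavailable.
Exception (d) does not apply: the property is let unfurnished.
All of (e)'s requirements are met (the reference index is 951, meeting the 737 threshold; there is no written lease). As to paragraphs (h)–(l): (h) does not operate here — the property is let privately without advertisement. Exception (e) stands.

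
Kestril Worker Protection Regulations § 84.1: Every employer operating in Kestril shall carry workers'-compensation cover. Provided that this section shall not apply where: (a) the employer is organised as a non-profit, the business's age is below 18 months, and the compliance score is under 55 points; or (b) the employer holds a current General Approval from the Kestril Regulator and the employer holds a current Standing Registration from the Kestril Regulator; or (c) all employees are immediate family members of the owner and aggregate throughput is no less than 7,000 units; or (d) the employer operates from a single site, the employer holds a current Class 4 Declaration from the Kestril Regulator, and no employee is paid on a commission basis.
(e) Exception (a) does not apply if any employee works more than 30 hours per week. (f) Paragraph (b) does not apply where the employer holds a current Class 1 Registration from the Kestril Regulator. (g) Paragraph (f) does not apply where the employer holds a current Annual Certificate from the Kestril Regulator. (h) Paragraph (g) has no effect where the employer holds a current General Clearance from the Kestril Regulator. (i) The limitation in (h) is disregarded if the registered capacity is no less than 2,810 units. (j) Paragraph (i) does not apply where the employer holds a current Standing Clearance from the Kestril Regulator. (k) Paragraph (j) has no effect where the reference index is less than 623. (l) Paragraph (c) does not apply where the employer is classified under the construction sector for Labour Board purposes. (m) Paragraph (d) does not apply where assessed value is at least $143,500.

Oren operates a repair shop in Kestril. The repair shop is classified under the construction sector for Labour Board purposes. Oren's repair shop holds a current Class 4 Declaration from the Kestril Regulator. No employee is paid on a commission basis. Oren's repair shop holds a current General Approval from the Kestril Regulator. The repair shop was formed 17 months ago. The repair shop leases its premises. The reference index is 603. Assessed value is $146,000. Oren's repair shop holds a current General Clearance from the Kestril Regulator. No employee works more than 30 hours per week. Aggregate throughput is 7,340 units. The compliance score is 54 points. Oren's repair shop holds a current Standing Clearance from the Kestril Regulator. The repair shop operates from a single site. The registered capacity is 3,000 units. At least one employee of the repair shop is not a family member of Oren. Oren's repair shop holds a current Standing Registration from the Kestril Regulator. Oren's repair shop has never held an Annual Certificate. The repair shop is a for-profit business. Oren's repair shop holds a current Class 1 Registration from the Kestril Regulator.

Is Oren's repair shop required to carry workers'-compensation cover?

Exception (a) does not apply: the employer is for-profit.
Exception (b) is satisfied on its face — a current General Approval is held; a current Standing Registration is held. Turning to paragraphs (f)–(k): (f) operates against (b): a current Class 1 Registration is held. (g) is not engaged (the Annual Certificate is not current), so (f) stands. So (b) is unavailable.
Exception (c) requires that all employees are immediate family members of the owner; but at least one employee is not a family member, so (c) is unavailable.
Exception (d): the employer operates from a single site; a current Class 4 Declaration is held; no employee is paid on commission — every condition holds. Turning to paragraph (m): (m) operates against (d): assessed value is $146,000, meeting the $143,500 threshold. So (d) is unavailable.
Every exception is unavailable, so the rule governs.

Yes — Oren's repair shop must carry workers'-compensation cover.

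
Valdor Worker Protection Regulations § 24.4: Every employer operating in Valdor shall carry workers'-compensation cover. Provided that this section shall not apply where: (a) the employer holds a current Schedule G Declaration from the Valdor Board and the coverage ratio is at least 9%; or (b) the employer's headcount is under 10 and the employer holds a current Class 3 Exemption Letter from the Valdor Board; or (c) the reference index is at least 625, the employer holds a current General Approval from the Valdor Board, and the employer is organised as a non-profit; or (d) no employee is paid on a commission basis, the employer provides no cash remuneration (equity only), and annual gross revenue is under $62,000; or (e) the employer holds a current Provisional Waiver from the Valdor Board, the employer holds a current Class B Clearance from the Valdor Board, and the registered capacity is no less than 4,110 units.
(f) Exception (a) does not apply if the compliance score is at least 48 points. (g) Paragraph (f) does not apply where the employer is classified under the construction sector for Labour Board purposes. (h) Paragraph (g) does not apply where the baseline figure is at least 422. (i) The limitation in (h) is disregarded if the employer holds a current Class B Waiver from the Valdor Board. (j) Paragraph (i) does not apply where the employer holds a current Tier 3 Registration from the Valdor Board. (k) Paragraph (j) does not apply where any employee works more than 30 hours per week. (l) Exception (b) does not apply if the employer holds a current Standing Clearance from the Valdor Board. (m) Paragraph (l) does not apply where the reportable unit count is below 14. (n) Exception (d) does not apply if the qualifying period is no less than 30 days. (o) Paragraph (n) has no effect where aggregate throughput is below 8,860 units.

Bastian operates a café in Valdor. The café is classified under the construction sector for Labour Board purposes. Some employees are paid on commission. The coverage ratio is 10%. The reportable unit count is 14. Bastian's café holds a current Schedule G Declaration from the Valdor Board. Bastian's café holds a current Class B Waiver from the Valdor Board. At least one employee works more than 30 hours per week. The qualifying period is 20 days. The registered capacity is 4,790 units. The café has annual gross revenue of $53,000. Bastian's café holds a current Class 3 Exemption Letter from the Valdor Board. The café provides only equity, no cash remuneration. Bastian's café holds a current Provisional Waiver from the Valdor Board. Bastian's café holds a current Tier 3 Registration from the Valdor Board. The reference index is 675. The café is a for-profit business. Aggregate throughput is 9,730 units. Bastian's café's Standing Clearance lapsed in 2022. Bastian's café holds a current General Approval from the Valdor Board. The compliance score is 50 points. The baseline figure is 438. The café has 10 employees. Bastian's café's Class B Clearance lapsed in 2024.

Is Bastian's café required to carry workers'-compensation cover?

Exception (a) is satisfied on its face — a current Schedule G Declaration is held; the coverage ratio is 10%, meeting the 9% threshold. As to paragraphs (f)–(k): (f) would limit (a) — the compliance score is 50 points, meeting the 48 points threshold — but (g) sets (f) aside: (g) operates against (f): the café is classified under the construction sector. (h) would limit (g) — the baseline figure is 438, meeting the 422 threshold — but (i) sets (h) aside: (i) operates against (h): a current Class B Waiver is held. (j) would limit (i) — a current Tier 3 Registration is held — but (k) sets (j) aside: (k) operates — at least one employee exceeds 30 hours/week. Exception (a) stands.
Exception (b) requires that the employer's headcount is under 10; but the employer's headcount is 10, not under 10, so (b) is unavailable.
Exception (c) does not apply: the employer is for-profit.
Exception (d) fails — some employees are paid on commission.
Exception (e) does not apply: no current Class B Clearance is held.

No — exception (a) applies; Bastian's café is not required to carry workers'-compensation cover.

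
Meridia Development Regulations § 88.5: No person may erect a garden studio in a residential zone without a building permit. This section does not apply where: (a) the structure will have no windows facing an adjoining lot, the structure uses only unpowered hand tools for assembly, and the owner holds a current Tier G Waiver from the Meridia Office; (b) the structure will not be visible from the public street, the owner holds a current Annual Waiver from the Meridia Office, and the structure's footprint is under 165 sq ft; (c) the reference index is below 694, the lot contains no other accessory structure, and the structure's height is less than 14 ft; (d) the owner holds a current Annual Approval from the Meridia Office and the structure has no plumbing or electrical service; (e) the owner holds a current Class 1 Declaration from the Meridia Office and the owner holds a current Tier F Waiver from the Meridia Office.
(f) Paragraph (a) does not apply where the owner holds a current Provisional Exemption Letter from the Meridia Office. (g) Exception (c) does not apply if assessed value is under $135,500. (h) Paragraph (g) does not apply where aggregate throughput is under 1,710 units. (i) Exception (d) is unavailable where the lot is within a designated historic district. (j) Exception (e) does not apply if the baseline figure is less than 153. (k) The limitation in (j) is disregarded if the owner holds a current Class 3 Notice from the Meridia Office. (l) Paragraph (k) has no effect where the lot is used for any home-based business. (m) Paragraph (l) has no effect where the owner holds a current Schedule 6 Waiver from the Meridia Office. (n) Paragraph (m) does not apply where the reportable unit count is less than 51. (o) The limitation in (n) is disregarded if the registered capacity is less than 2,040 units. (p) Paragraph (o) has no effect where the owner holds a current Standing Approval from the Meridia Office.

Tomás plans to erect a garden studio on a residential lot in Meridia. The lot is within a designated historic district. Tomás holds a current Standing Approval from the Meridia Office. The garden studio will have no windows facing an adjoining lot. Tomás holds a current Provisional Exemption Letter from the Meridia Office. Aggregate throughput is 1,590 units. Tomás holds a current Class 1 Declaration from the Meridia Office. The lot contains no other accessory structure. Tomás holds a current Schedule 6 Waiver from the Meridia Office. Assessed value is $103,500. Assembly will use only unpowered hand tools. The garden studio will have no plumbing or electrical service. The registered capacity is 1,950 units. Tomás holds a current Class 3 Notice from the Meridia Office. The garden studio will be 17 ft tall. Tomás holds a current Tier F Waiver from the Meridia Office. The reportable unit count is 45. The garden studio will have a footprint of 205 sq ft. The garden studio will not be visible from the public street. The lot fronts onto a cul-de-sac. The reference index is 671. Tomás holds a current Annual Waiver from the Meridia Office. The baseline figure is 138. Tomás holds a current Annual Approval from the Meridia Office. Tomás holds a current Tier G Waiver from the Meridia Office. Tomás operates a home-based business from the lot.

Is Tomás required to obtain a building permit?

Yes — Tomás must obtain a building permit.

All of (a)'s requirements are met (no windows face an adjoining lot; assembly uses only hand tools; a current Tier G Waiver is held). But: (f) operates against (a): a current Provisional Exemption Letter is held. (a) is therefore removed.
Exception (b) does not apply: the structure's footprint is 205 sq ft, not under 165 sq ft.
Exception (c) fails — the structure's height is 17 ft, not less than 14 ft.
Exception (d): a current Annual Approval is held; there is no plumbing or electrical service — every condition holds. However, paragraph (i) must be considered: (i) operates against (d): the lot is in a historic district. So (d) is unavailable.
Exception (e) is satisfied on its face — a current Class 1 Declaration is held; a current Tier F Waiver is held. But: (j) applies — the baseline figure is 138, less than the 153 limit. (k) operates (a current Class 3 Notice is held), but is overridden by (l): (l) operates against (k): a home-based business operates on the lot. (m) operates (a current Schedule 6 Waiver is held), but yields to (n): (n) is engaged — the reportable unit count is 45, less than the 51 limit. (o) is engaged (the registered capacity is 1,950 units, less than the 2,040 units limit), but is itself disapplied by (p): (p) is engaged — a current Standing Approval is held. (e) is therefore removed.
No exception displaces § 88.5.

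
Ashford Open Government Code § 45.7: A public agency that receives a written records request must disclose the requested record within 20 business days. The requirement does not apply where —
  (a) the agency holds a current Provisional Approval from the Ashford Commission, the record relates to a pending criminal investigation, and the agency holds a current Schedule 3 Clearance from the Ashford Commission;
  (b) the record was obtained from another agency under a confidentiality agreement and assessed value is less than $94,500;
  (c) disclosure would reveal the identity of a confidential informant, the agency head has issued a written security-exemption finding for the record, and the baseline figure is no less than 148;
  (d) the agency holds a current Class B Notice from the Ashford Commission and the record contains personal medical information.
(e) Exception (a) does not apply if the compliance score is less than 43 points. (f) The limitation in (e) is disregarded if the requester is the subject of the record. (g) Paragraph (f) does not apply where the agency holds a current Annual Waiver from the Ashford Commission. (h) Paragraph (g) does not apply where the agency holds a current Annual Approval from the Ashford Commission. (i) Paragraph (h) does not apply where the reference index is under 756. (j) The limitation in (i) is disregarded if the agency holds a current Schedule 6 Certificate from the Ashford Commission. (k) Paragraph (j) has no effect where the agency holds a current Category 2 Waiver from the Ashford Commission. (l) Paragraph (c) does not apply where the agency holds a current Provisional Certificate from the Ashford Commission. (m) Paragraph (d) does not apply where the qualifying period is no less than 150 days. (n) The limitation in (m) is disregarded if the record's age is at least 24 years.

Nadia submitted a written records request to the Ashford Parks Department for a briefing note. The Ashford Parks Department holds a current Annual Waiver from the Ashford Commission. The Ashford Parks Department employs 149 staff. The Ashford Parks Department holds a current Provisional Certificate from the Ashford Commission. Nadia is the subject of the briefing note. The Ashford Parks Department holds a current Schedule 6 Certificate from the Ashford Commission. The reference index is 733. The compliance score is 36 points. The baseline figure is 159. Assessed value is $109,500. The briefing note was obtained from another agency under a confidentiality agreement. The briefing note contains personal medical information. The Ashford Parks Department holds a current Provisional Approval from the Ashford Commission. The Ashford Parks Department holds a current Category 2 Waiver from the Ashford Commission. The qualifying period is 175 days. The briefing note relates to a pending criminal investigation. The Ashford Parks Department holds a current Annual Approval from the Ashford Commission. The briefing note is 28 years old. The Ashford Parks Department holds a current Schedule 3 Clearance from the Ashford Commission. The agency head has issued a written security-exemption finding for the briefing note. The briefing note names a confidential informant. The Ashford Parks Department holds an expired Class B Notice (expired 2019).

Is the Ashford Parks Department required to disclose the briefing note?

Exception (a) is satisfied on its face — a current Provisional Approval is held; the briefing note relates to a pending investigation; a current Schedule 3 Clearance is held. Turning to paragraphs (e)–(k): (e) applies — the compliance score is 36 points, less than the 43 points limit. (f) would limit (e) — Nadia is the subject of the briefing note — but (g) sets (f) aside: (g) operates against (f): a current Annual Waiver is held. (h) applies (a current Annual Approval is held), but yields to (i): (i) operates — the reference index is 733, under the 756 limit. (j) would limit (i) — a current Schedule 6 Certificate is held — but (k) sets (j) aside: (k) operates against (j): a current Category 2 Waiver is held. So (a) is unavailable.
Exception (b) requires that assessed value is less than $94,500; but assessed value is $109,500, not less than $94,500, so (b) is unavailable.
All of (c)'s requirements are met (the briefing note names a confidential informant; a written security-exemption finding has been issued; the baseline figure is 159, meeting the 148 threshold). But applying paragraph (l): (l) operates — a current Provisional Certificate is held. Exception (c) does not apply.
Exception (d) requires that the agency holds a current Class B Notice from the Ashford Commission; but no current Class B Notice is held, so (d) is unavailable.
None of the exceptions is available; § 45.7 applies in full.

Yes — the Ashford Parks Department must disclose the briefing note.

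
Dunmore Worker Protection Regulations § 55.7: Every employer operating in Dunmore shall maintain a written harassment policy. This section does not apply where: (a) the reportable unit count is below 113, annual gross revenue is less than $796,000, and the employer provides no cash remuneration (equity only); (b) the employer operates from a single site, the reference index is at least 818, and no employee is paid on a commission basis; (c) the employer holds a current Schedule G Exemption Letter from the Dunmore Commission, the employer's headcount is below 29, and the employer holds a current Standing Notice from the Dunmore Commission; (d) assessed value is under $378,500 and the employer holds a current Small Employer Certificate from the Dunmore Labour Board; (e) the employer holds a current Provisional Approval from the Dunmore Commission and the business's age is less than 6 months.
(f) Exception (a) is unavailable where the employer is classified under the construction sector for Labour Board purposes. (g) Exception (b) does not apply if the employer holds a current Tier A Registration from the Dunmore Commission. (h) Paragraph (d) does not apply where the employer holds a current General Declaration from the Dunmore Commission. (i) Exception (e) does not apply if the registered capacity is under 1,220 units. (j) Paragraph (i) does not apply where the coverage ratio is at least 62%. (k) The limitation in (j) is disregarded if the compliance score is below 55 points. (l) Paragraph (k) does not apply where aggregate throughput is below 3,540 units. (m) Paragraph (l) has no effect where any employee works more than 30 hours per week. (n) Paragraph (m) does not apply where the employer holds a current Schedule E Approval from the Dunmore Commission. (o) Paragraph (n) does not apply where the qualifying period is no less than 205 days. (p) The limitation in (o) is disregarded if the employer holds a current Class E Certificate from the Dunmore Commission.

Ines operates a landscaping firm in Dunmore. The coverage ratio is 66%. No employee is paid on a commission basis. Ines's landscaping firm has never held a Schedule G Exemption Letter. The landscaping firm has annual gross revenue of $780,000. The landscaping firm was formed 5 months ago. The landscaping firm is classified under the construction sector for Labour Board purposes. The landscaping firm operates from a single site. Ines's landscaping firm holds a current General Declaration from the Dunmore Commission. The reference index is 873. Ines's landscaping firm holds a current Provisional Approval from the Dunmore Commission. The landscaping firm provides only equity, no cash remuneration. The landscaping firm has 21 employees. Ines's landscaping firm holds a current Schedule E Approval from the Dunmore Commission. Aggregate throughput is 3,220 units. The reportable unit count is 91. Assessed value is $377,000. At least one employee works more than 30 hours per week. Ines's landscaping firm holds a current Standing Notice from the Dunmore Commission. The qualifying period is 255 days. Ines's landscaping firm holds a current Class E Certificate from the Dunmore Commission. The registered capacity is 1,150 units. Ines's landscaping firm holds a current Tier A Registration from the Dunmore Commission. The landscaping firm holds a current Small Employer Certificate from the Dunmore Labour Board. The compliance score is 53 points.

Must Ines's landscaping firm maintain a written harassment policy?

No — exception (e) applies; Ines's landscaping firm is not required to maintain a written harassment policy.

Exception (a)'s conditions are all satisfied: the reportable unit count is 91, below the 113 limit; annual gross revenue is $780,000, less than the $796,000 limit; remuneration is equity-only. But applying paragraph (f): (f) operates against (a): the landscaping firm is classified under the construction sector. Exception (a) does not apply.
All of (b)'s requirements are met (the employer operates from a single site; the reference index is 873, meeting the 818 threshold; no employee is paid on commission). But: (g) is engaged — a current Tier A Registration is held. So (b) is unavailable.
Exception (c) requires that the employer holds a current Schedule G Exemption Letter from the Dunmore Commission; but there is no Schedule G Exemption Letter in force, so (c) is unavailable.
All of (d)'s requirements are met (assessed value is $377,000, under the $378,500 limit; a current Small Employer Certificate is held). But: (h) is engaged — a current General Declaration is held. So (d) is unavailable.
Exception (e): a current Provisional Approval is held; the business's age is 5 months, less than the 6 months limit — every condition holds. Under paragraphs (i)–(p): (i) is engaged (the registered capacity is 1,150 units, under the 1,220 units limit), but yields to (j): (j) operates against (i): the coverage ratio is 66%, meeting the 62% threshold. (k) is triggered (the compliance score is 53 points, below the 55 points limit), but is set aside by (l): (l) operates against (k): aggregate throughput is 3,220 units, below the 3,540 units limit. (m) operates (at least one employee exceeds 30 hours/week), but yields to (n): (n) operates against (m): a current Schedule E Approval is held. (o) is triggered (the qualifying period is 255 days, meeting the 205 days threshold), but is set aside by (p): (p) operates — a current Class E Certificate is held. (e) remains available.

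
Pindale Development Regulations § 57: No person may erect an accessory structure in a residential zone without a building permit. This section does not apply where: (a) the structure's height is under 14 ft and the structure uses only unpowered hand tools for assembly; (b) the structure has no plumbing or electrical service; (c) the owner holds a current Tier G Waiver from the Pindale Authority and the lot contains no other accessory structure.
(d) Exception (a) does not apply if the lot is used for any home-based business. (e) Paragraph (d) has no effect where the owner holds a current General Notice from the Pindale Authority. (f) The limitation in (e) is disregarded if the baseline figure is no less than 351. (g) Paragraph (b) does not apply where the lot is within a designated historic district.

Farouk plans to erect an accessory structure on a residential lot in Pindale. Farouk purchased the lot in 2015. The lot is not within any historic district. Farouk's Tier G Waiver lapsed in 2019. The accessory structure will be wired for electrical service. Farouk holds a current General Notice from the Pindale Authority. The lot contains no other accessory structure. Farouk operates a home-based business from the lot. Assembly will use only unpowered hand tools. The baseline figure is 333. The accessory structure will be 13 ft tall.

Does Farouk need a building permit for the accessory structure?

No — exception (a) applies; Farouk does not need a building permit.

Exception (a) is satisfied on its face — the structure's height is 13 ft, under the 14 ft limit; assembly uses only hand tools. As to paragraphs (d)–(f): (d) applies (a home-based business operates on the lot), but is set aside by (e): (e) is triggered — a current General Notice is held. (f), which would lift (e), is inapplicable — the baseline figure is 333, short of 351. So (a) applies.
Exception (b) requires that the structure has no plumbing or electrical service; but electrical service is planned, so (b) is unavailable.
Exception (c) fails — the Tier G Waiver is not current.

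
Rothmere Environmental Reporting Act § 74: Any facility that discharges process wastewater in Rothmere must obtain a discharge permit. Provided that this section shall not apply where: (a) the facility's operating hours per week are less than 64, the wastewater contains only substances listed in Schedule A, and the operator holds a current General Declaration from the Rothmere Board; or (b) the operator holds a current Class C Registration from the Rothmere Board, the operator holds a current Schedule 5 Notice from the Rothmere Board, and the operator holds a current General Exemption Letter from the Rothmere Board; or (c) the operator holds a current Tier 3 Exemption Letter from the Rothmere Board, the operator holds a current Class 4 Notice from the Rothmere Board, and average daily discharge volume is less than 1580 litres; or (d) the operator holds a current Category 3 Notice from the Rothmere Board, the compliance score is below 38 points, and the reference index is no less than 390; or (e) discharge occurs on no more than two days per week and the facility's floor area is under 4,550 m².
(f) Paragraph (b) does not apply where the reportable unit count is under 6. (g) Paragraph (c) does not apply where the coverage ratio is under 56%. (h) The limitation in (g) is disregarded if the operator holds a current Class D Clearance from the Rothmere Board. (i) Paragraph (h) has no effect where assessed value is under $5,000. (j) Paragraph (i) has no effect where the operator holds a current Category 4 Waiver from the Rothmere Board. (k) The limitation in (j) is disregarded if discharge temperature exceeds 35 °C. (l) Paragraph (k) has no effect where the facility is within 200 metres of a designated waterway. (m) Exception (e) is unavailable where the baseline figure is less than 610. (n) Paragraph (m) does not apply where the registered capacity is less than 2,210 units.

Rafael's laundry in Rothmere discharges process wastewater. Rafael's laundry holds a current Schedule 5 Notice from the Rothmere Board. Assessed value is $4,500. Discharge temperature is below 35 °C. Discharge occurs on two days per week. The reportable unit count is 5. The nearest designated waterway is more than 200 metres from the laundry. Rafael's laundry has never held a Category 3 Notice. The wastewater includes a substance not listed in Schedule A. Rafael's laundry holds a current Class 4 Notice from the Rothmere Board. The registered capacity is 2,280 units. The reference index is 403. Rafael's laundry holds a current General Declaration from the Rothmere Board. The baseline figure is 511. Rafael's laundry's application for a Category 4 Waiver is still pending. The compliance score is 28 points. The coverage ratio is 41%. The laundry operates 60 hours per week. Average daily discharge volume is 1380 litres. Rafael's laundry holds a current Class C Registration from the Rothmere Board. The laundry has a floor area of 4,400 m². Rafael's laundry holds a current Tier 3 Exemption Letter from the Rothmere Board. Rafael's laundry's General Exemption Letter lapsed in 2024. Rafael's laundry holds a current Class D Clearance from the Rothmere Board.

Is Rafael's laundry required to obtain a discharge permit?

Yes — Rafael's laundry must obtain a discharge permit.

Exception (a) does not apply: the wastewater includes a non-Schedule-A substance.
Exception (b) requires that the operator holds a current General Exemption Letter from the Rothmere Board; but there is no General Exemption Letter in force, so (b) is unavailable.
All of (c)'s requirements are met (a current Tier 3 Exemption Letter is held; a current Class 4 Notice is held; average daily discharge volume is 1380 litres, less than the 1580 litres limit). But: (g) operates against (c): the coverage ratio is 41%, under the 56% limit. (h) would limit (g) — a current Class D Clearance is held — but (i) sets (h) aside: (i) operates against (h): assessed value is $4,500, under the $5,000 limit. (j) is not triggered (the Category 4 Waiver is not current), so (i) stands. (c) is therefore removed.
Exception (d) fails — no current Category 3 Notice is held.
All of (e)'s requirements are met (discharge occurs on no more than two days per week; the facility's floor area is 4,400 m², under the 4,550 m² limit). However, paragraphs (m)–(n) must be considered: (m) operates — the baseline figure is 511, less than the 610 limit. (n), which would lift (m), is not engaged — the registered capacity is 2,280 units, not less than 2,210 units. (e) is therefore removed.
No exception applies. The general rule governs.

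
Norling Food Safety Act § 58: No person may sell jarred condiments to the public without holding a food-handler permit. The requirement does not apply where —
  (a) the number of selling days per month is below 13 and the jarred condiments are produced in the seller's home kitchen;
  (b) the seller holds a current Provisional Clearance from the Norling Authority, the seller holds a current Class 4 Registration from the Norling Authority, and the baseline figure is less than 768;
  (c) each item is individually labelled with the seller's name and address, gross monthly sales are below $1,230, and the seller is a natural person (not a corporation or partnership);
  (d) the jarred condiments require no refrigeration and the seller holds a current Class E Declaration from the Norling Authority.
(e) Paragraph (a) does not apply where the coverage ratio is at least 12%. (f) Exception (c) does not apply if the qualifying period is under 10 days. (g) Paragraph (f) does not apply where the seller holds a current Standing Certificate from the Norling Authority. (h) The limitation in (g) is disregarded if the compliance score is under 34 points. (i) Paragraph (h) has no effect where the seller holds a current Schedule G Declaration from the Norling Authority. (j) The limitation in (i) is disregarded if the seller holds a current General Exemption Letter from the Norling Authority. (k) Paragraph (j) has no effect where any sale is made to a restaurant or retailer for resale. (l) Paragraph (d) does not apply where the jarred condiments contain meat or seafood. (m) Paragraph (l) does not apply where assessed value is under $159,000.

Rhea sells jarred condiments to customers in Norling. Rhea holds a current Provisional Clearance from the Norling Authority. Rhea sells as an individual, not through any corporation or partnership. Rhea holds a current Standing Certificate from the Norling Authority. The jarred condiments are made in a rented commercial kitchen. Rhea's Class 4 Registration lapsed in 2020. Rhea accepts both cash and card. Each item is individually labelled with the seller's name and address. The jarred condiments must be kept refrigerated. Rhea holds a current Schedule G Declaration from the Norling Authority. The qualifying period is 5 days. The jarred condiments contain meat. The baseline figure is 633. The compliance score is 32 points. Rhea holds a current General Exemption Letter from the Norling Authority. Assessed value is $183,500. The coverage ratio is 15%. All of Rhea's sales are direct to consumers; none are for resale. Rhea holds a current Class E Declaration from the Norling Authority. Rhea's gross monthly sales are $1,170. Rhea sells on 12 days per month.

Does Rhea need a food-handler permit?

Yes — Rhea must hold a food-handler permit.

Exception (a) fails — the jarred condiments are made in a commercial kitchen, not a home kitchen.
Exception (b) fails — there is no Class 4 Registration in force.
Exception (c) is satisfied on its face — items are individually labelled; gross monthly sales are $1,170, below the $1,230 limit; the seller is a natural person. But applying paragraphs (f)–(k): (f) operates against (c): the qualifying period is 5 days, under the 10 days limit. (g) would limit (f) — a current Standing Certificate is held — but (h) sets (g) aside: (h) applies — the compliance score is 32 points, under the 34 points limit. (i) would limit (h) — a current Schedule G Declaration is held — but (j) sets (i) aside: (j) operates against (i): a current General Exemption Letter is held. (k), which would lift (j), is not engaged — no sales are for resale. So (c) is unavailable.
Exception (d) fails — the jarred condiments require refrigeration.
No exception displaces § 58.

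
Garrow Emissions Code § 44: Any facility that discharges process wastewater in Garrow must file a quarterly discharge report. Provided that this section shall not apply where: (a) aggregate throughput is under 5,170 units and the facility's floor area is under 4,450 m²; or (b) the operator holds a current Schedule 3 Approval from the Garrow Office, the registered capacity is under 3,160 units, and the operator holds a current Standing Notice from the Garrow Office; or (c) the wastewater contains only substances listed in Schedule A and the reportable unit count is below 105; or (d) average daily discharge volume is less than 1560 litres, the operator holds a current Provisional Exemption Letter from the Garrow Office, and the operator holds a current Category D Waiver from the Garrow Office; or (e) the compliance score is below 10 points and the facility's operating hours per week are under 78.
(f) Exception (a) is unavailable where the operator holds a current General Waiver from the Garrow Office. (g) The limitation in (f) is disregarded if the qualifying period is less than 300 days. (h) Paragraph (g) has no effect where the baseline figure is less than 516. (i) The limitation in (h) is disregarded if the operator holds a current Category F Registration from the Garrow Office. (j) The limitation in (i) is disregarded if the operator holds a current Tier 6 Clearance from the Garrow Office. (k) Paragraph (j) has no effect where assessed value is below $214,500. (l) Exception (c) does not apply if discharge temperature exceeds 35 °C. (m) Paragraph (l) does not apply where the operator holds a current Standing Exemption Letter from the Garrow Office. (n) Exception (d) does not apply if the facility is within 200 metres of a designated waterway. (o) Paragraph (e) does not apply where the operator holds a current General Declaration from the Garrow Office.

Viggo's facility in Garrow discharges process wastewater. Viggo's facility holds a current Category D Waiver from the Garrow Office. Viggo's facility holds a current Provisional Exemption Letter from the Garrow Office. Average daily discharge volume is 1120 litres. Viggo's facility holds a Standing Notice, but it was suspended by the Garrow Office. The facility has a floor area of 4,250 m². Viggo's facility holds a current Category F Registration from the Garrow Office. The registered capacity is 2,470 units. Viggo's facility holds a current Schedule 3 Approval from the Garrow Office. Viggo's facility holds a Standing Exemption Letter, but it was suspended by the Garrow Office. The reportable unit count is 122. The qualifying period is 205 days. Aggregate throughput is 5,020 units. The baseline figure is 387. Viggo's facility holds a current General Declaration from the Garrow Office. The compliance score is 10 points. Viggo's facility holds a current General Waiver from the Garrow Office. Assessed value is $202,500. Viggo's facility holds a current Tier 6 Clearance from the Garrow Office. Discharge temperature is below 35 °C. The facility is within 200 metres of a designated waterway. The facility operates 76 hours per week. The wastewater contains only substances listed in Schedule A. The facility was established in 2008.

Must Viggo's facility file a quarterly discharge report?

All of (a)'s requirements are met (aggregate throughput is 5,020 units, under the 5,170 units limit; the facility's floor area is 4,250 m², under the 4,450 m² limit). Under paragraphs (f)–(k): (f) is triggered (a current General Waiver is held), but is itself disapplied by (g): (g) operates against (f): the qualifying period is 205 days, less than the 300 days limit. (h) would limit (g) — the baseline figure is 387, less than the 516 limit — but (i) sets (h) aside: (i) operates against (h): a current Category F Registration is held. (j) would limit (i) — a current Tier 6 Clearance is held — but (k) sets (j) aside: (k) is triggered — assessed value is $202,500, below the $214,500 limit. So (a) applies.
Exception (b) fails — the Standing Notice is not current.
Exception (c) requires that the reportable unit count is below 105; but the reportable unit count is 122, not below 105, so (c) is unavailable.
Exception (d) is satisfied on its face — average daily discharge volume is 1120 litres, less than the 1560 litres limit; a current Provisional Exemption Letter is held; a current Category D Waiver is held. But: (n) is triggered — the facility is within 200 m of a designated waterway. Exception (d) does not apply.
Exception (e) does not apply: the compliance score is 10 points, not below 10 points.

No — exception (a) applies; Viggo's facility is not required to file a quarterly discharge report.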